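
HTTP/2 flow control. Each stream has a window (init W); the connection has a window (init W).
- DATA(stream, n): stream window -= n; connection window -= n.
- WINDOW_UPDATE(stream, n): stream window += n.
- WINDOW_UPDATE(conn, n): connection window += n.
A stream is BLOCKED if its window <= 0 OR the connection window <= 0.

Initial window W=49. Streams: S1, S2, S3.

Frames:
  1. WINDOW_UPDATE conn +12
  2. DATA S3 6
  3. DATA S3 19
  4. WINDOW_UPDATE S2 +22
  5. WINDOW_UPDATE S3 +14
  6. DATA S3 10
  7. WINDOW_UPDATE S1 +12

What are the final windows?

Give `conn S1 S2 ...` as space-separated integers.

Answer: 26 61 71 28

Derivation:
Op 1: conn=61 S1=49 S2=49 S3=49 blocked=[]
Op 2: conn=55 S1=49 S2=49 S3=43 blocked=[]
Op 3: conn=36 S1=49 S2=49 S3=24 blocked=[]
Op 4: conn=36 S1=49 S2=71 S3=24 blocked=[]
Op 5: conn=36 S1=49 S2=71 S3=38 blocked=[]
Op 6: conn=26 S1=49 S2=71 S3=28 blocked=[]
Op 7: conn=26 S1=61 S2=71 S3=28 blocked=[]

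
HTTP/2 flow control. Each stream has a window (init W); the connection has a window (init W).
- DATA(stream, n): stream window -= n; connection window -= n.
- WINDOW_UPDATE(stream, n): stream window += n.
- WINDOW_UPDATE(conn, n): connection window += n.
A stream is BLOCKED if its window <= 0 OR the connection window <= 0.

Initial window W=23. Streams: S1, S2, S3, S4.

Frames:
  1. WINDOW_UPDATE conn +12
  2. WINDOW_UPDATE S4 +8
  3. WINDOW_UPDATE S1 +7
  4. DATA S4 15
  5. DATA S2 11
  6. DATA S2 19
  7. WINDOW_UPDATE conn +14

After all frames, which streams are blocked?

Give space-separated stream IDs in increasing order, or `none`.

Answer: S2

Derivation:
Op 1: conn=35 S1=23 S2=23 S3=23 S4=23 blocked=[]
Op 2: conn=35 S1=23 S2=23 S3=23 S4=31 blocked=[]
Op 3: conn=35 S1=30 S2=23 S3=23 S4=31 blocked=[]
Op 4: conn=20 S1=30 S2=23 S3=23 S4=16 blocked=[]
Op 5: conn=9 S1=30 S2=12 S3=23 S4=16 blocked=[]
Op 6: conn=-10 S1=30 S2=-7 S3=23 S4=16 blocked=[1, 2, 3, 4]
Op 7: conn=4 S1=30 S2=-7 S3=23 S4=16 blocked=[2]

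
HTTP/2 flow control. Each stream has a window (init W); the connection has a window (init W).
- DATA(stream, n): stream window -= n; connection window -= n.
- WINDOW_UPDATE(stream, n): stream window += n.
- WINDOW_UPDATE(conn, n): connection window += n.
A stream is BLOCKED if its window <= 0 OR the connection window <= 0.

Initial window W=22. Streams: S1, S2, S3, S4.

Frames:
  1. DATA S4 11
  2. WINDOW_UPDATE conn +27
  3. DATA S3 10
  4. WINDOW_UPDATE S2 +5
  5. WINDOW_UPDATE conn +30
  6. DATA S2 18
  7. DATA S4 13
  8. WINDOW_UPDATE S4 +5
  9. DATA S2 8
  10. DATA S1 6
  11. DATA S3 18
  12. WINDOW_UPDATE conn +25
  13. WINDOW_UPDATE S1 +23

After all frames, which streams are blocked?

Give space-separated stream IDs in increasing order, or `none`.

Op 1: conn=11 S1=22 S2=22 S3=22 S4=11 blocked=[]
Op 2: conn=38 S1=22 S2=22 S3=22 S4=11 blocked=[]
Op 3: conn=28 S1=22 S2=22 S3=12 S4=11 blocked=[]
Op 4: conn=28 S1=22 S2=27 S3=12 S4=11 blocked=[]
Op 5: conn=58 S1=22 S2=27 S3=12 S4=11 blocked=[]
Op 6: conn=40 S1=22 S2=9 S3=12 S4=11 blocked=[]
Op 7: conn=27 S1=22 S2=9 S3=12 S4=-2 blocked=[4]
Op 8: conn=27 S1=22 S2=9 S3=12 S4=3 blocked=[]
Op 9: conn=19 S1=22 S2=1 S3=12 S4=3 blocked=[]
Op 10: conn=13 S1=16 S2=1 S3=12 S4=3 blocked=[]
Op 11: conn=-5 S1=16 S2=1 S3=-6 S4=3 blocked=[1, 2, 3, 4]
Op 12: conn=20 S1=16 S2=1 S3=-6 S4=3 blocked=[3]
Op 13: conn=20 S1=39 S2=1 S3=-6 S4=3 blocked=[3]

Answer: S3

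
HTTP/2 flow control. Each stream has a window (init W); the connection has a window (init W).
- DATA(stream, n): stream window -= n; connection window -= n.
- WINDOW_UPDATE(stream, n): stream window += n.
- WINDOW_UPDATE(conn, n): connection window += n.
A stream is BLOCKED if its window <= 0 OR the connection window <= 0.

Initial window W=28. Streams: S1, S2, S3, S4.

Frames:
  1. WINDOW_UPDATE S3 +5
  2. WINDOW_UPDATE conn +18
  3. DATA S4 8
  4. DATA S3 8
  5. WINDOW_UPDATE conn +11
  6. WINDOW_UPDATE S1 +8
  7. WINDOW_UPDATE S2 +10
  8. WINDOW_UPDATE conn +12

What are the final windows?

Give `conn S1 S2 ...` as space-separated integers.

Op 1: conn=28 S1=28 S2=28 S3=33 S4=28 blocked=[]
Op 2: conn=46 S1=28 S2=28 S3=33 S4=28 blocked=[]
Op 3: conn=38 S1=28 S2=28 S3=33 S4=20 blocked=[]
Op 4: conn=30 S1=28 S2=28 S3=25 S4=20 blocked=[]
Op 5: conn=41 S1=28 S2=28 S3=25 S4=20 blocked=[]
Op 6: conn=41 S1=36 S2=28 S3=25 S4=20 blocked=[]
Op 7: conn=41 S1=36 S2=38 S3=25 S4=20 blocked=[]
Op 8: conn=53 S1=36 S2=38 S3=25 S4=20 blocked=[]

Answer: 53 36 38 25 20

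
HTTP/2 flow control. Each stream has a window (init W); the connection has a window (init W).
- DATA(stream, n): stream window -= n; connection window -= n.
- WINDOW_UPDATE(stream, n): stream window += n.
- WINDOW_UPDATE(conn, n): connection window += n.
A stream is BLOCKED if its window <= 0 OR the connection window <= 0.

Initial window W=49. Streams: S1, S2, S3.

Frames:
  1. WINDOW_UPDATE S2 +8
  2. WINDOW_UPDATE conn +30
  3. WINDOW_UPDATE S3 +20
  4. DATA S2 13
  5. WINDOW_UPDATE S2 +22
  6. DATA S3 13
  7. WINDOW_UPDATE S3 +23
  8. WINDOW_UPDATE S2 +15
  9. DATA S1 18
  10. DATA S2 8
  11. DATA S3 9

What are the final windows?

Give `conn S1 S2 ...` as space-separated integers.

Answer: 18 31 73 70

Derivation:
Op 1: conn=49 S1=49 S2=57 S3=49 blocked=[]
Op 2: conn=79 S1=49 S2=57 S3=49 blocked=[]
Op 3: conn=79 S1=49 S2=57 S3=69 blocked=[]
Op 4: conn=66 S1=49 S2=44 S3=69 blocked=[]
Op 5: conn=66 S1=49 S2=66 S3=69 blocked=[]
Op 6: conn=53 S1=49 S2=66 S3=56 blocked=[]
Op 7: conn=53 S1=49 S2=66 S3=79 blocked=[]
Op 8: conn=53 S1=49 S2=81 S3=79 blocked=[]
Op 9: conn=35 S1=31 S2=81 S3=79 blocked=[]
Op 10: conn=27 S1=31 S2=73 S3=79 blocked=[]
Op 11: conn=18 S1=31 S2=73 S3=70 blocked=[]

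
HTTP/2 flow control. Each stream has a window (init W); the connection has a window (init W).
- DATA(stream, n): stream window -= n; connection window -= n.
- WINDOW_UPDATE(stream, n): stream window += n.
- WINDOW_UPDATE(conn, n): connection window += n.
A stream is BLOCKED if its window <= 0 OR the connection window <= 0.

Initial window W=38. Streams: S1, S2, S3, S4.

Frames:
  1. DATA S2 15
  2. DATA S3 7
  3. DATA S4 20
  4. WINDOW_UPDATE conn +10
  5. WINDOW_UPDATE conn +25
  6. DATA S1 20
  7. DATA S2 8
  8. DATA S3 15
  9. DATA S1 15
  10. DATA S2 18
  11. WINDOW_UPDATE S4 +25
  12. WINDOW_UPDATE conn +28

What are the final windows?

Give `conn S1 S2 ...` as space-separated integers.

Op 1: conn=23 S1=38 S2=23 S3=38 S4=38 blocked=[]
Op 2: conn=16 S1=38 S2=23 S3=31 S4=38 blocked=[]
Op 3: conn=-4 S1=38 S2=23 S3=31 S4=18 blocked=[1, 2, 3, 4]
Op 4: conn=6 S1=38 S2=23 S3=31 S4=18 blocked=[]
Op 5: conn=31 S1=38 S2=23 S3=31 S4=18 blocked=[]
Op 6: conn=11 S1=18 S2=23 S3=31 S4=18 blocked=[]
Op 7: conn=3 S1=18 S2=15 S3=31 S4=18 blocked=[]
Op 8: conn=-12 S1=18 S2=15 S3=16 S4=18 blocked=[1, 2, 3, 4]
Op 9: conn=-27 S1=3 S2=15 S3=16 S4=18 blocked=[1, 2, 3, 4]
Op 10: conn=-45 S1=3 S2=-3 S3=16 S4=18 blocked=[1, 2, 3, 4]
Op 11: conn=-45 S1=3 S2=-3 S3=16 S4=43 blocked=[1, 2, 3, 4]
Op 12: conn=-17 S1=3 S2=-3 S3=16 S4=43 blocked=[1, 2, 3, 4]

Answer: -17 3 -3 16 43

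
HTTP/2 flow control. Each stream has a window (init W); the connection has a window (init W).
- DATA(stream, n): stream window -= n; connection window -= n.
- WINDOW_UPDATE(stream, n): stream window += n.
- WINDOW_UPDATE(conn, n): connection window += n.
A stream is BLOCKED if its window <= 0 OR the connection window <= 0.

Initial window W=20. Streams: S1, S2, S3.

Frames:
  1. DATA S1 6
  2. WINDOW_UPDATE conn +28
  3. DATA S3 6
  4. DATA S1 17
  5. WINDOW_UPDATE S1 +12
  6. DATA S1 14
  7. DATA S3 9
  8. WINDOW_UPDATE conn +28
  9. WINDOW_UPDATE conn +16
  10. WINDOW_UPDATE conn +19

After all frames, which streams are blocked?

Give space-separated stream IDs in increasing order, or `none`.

Answer: S1

Derivation:
Op 1: conn=14 S1=14 S2=20 S3=20 blocked=[]
Op 2: conn=42 S1=14 S2=20 S3=20 blocked=[]
Op 3: conn=36 S1=14 S2=20 S3=14 blocked=[]
Op 4: conn=19 S1=-3 S2=20 S3=14 blocked=[1]
Op 5: conn=19 S1=9 S2=20 S3=14 blocked=[]
Op 6: conn=5 S1=-5 S2=20 S3=14 blocked=[1]
Op 7: conn=-4 S1=-5 S2=20 S3=5 blocked=[1, 2, 3]
Op 8: conn=24 S1=-5 S2=20 S3=5 blocked=[1]
Op 9: conn=40 S1=-5 S2=20 S3=5 blocked=[1]
Op 10: conn=59 S1=-5 S2=20 S3=5 blocked=[1]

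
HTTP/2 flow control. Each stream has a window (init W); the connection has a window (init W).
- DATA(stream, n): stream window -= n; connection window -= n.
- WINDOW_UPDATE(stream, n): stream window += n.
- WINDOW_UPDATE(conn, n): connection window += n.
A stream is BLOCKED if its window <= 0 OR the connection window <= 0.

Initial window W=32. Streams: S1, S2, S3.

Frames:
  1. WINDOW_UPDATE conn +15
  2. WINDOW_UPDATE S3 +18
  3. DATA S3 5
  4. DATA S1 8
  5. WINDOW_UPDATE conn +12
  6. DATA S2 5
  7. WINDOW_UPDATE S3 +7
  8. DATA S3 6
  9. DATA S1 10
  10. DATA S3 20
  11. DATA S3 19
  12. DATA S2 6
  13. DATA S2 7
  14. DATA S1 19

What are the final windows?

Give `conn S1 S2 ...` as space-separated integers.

Op 1: conn=47 S1=32 S2=32 S3=32 blocked=[]
Op 2: conn=47 S1=32 S2=32 S3=50 blocked=[]
Op 3: conn=42 S1=32 S2=32 S3=45 blocked=[]
Op 4: conn=34 S1=24 S2=32 S3=45 blocked=[]
Op 5: conn=46 S1=24 S2=32 S3=45 blocked=[]
Op 6: conn=41 S1=24 S2=27 S3=45 blocked=[]
Op 7: conn=41 S1=24 S2=27 S3=52 blocked=[]
Op 8: conn=35 S1=24 S2=27 S3=46 blocked=[]
Op 9: conn=25 S1=14 S2=27 S3=46 blocked=[]
Op 10: conn=5 S1=14 S2=27 S3=26 blocked=[]
Op 11: conn=-14 S1=14 S2=27 S3=7 blocked=[1, 2, 3]
Op 12: conn=-20 S1=14 S2=21 S3=7 blocked=[1, 2, 3]
Op 13: conn=-27 S1=14 S2=14 S3=7 blocked=[1, 2, 3]
Op 14: conn=-46 S1=-5 S2=14 S3=7 blocked=[1, 2, 3]

Answer: -46 -5 14 7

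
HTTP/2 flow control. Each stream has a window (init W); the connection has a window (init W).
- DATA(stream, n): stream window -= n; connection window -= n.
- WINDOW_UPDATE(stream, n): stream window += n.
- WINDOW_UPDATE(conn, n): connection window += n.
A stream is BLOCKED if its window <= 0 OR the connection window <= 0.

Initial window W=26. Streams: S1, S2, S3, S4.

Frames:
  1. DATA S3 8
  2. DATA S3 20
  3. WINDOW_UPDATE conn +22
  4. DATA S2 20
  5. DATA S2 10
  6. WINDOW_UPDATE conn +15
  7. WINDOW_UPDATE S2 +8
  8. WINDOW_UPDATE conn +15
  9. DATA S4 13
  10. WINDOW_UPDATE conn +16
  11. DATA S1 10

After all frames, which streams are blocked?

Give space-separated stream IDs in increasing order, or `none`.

Op 1: conn=18 S1=26 S2=26 S3=18 S4=26 blocked=[]
Op 2: conn=-2 S1=26 S2=26 S3=-2 S4=26 blocked=[1, 2, 3, 4]
Op 3: conn=20 S1=26 S2=26 S3=-2 S4=26 blocked=[3]
Op 4: conn=0 S1=26 S2=6 S3=-2 S4=26 blocked=[1, 2, 3, 4]
Op 5: conn=-10 S1=26 S2=-4 S3=-2 S4=26 blocked=[1, 2, 3, 4]
Op 6: conn=5 S1=26 S2=-4 S3=-2 S4=26 blocked=[2, 3]
Op 7: conn=5 S1=26 S2=4 S3=-2 S4=26 blocked=[3]
Op 8: conn=20 S1=26 S2=4 S3=-2 S4=26 blocked=[3]
Op 9: conn=7 S1=26 S2=4 S3=-2 S4=13 blocked=[3]
Op 10: conn=23 S1=26 S2=4 S3=-2 S4=13 blocked=[3]
Op 11: conn=13 S1=16 S2=4 S3=-2 S4=13 blocked=[3]

Answer: S3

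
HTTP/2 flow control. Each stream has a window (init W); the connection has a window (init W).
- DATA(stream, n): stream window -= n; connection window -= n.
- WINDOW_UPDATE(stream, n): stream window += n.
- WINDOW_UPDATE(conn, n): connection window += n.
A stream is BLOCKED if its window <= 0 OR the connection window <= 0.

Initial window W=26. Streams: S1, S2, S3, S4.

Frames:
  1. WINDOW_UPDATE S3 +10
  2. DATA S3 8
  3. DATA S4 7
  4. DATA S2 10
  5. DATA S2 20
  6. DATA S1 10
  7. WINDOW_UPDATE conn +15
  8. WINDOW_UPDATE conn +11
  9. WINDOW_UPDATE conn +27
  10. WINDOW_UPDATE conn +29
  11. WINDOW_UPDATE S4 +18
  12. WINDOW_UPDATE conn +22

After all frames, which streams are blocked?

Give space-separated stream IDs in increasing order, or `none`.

Op 1: conn=26 S1=26 S2=26 S3=36 S4=26 blocked=[]
Op 2: conn=18 S1=26 S2=26 S3=28 S4=26 blocked=[]
Op 3: conn=11 S1=26 S2=26 S3=28 S4=19 blocked=[]
Op 4: conn=1 S1=26 S2=16 S3=28 S4=19 blocked=[]
Op 5: conn=-19 S1=26 S2=-4 S3=28 S4=19 blocked=[1, 2, 3, 4]
Op 6: conn=-29 S1=16 S2=-4 S3=28 S4=19 blocked=[1, 2, 3, 4]
Op 7: conn=-14 S1=16 S2=-4 S3=28 S4=19 blocked=[1, 2, 3, 4]
Op 8: conn=-3 S1=16 S2=-4 S3=28 S4=19 blocked=[1, 2, 3, 4]
Op 9: conn=24 S1=16 S2=-4 S3=28 S4=19 blocked=[2]
Op 10: conn=53 S1=16 S2=-4 S3=28 S4=19 blocked=[2]
Op 11: conn=53 S1=16 S2=-4 S3=28 S4=37 blocked=[2]
Op 12: conn=75 S1=16 S2=-4 S3=28 S4=37 blocked=[2]

Answer: S2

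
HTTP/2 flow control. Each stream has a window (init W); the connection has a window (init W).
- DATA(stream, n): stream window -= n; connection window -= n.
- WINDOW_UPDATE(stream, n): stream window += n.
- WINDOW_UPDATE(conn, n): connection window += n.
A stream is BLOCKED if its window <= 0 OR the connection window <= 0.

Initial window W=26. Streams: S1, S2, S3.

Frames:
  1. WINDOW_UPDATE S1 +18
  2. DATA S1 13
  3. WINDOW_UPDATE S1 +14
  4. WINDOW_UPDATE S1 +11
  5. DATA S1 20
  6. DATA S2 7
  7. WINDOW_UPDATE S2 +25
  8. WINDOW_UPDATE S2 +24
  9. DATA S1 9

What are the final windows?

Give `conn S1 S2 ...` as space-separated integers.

Answer: -23 27 68 26

Derivation:
Op 1: conn=26 S1=44 S2=26 S3=26 blocked=[]
Op 2: conn=13 S1=31 S2=26 S3=26 blocked=[]
Op 3: conn=13 S1=45 S2=26 S3=26 blocked=[]
Op 4: conn=13 S1=56 S2=26 S3=26 blocked=[]
Op 5: conn=-7 S1=36 S2=26 S3=26 blocked=[1, 2, 3]
Op 6: conn=-14 S1=36 S2=19 S3=26 blocked=[1, 2, 3]
Op 7: conn=-14 S1=36 S2=44 S3=26 blocked=[1, 2, 3]
Op 8: conn=-14 S1=36 S2=68 S3=26 blocked=[1, 2, 3]
Op 9: conn=-23 S1=27 S2=68 S3=26 blocked=[1, 2, 3]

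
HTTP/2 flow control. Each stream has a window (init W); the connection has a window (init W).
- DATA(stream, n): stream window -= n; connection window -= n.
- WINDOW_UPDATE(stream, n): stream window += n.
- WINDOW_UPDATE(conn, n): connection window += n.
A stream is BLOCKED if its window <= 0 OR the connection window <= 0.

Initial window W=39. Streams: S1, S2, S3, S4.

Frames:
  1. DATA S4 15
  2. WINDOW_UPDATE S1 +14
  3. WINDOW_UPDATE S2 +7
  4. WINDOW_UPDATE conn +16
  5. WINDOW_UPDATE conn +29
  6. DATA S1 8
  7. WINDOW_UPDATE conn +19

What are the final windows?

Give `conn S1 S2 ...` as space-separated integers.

Answer: 80 45 46 39 24

Derivation:
Op 1: conn=24 S1=39 S2=39 S3=39 S4=24 blocked=[]
Op 2: conn=24 S1=53 S2=39 S3=39 S4=24 blocked=[]
Op 3: conn=24 S1=53 S2=46 S3=39 S4=24 blocked=[]
Op 4: conn=40 S1=53 S2=46 S3=39 S4=24 blocked=[]
Op 5: conn=69 S1=53 S2=46 S3=39 S4=24 blocked=[]
Op 6: conn=61 S1=45 S2=46 S3=39 S4=24 blocked=[]
Op 7: conn=80 S1=45 S2=46 S3=39 S4=24 blocked=[]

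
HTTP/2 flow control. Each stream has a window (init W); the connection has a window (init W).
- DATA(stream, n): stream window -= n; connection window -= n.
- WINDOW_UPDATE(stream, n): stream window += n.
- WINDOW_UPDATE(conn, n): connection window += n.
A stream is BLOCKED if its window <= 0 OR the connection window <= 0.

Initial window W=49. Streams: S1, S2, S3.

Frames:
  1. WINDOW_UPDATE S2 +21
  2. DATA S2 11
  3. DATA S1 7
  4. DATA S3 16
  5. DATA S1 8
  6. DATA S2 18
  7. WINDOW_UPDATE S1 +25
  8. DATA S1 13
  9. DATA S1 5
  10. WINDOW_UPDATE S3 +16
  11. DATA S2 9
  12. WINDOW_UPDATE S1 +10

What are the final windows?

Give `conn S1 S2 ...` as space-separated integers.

Op 1: conn=49 S1=49 S2=70 S3=49 blocked=[]
Op 2: conn=38 S1=49 S2=59 S3=49 blocked=[]
Op 3: conn=31 S1=42 S2=59 S3=49 blocked=[]
Op 4: conn=15 S1=42 S2=59 S3=33 blocked=[]
Op 5: conn=7 S1=34 S2=59 S3=33 blocked=[]
Op 6: conn=-11 S1=34 S2=41 S3=33 blocked=[1, 2, 3]
Op 7: conn=-11 S1=59 S2=41 S3=33 blocked=[1, 2, 3]
Op 8: conn=-24 S1=46 S2=41 S3=33 blocked=[1, 2, 3]
Op 9: conn=-29 S1=41 S2=41 S3=33 blocked=[1, 2, 3]
Op 10: conn=-29 S1=41 S2=41 S3=49 blocked=[1, 2, 3]
Op 11: conn=-38 S1=41 S2=32 S3=49 blocked=[1, 2, 3]
Op 12: conn=-38 S1=51 S2=32 S3=49 blocked=[1, 2, 3]

Answer: -38 51 32 49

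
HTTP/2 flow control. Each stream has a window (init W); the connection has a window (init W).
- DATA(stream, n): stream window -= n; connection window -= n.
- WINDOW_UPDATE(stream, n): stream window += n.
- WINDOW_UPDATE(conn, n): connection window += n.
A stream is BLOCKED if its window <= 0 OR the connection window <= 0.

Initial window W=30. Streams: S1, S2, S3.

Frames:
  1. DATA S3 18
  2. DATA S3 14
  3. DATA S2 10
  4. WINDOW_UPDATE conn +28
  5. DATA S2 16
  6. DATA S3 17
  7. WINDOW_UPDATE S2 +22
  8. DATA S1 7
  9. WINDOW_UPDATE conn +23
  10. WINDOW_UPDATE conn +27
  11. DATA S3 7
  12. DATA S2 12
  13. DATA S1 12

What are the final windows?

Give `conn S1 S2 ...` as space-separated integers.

Op 1: conn=12 S1=30 S2=30 S3=12 blocked=[]
Op 2: conn=-2 S1=30 S2=30 S3=-2 blocked=[1, 2, 3]
Op 3: conn=-12 S1=30 S2=20 S3=-2 blocked=[1, 2, 3]
Op 4: conn=16 S1=30 S2=20 S3=-2 blocked=[3]
Op 5: conn=0 S1=30 S2=4 S3=-2 blocked=[1, 2, 3]
Op 6: conn=-17 S1=30 S2=4 S3=-19 blocked=[1, 2, 3]
Op 7: conn=-17 S1=30 S2=26 S3=-19 blocked=[1, 2, 3]
Op 8: conn=-24 S1=23 S2=26 S3=-19 blocked=[1, 2, 3]
Op 9: conn=-1 S1=23 S2=26 S3=-19 blocked=[1, 2, 3]
Op 10: conn=26 S1=23 S2=26 S3=-19 blocked=[3]
Op 11: conn=19 S1=23 S2=26 S3=-26 blocked=[3]
Op 12: conn=7 S1=23 S2=14 S3=-26 blocked=[3]
Op 13: conn=-5 S1=11 S2=14 S3=-26 blocked=[1, 2, 3]

Answer: -5 11 14 -26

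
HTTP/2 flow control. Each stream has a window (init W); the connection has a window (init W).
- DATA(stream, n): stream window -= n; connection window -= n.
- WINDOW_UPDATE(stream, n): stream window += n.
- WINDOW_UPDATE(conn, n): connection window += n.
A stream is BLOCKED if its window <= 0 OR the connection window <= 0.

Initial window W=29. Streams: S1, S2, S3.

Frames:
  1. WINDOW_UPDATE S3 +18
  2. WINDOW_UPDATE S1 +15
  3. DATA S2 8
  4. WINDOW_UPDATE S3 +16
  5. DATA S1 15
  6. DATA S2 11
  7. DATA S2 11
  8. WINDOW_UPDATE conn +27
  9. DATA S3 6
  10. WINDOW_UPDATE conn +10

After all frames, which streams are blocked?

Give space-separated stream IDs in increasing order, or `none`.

Op 1: conn=29 S1=29 S2=29 S3=47 blocked=[]
Op 2: conn=29 S1=44 S2=29 S3=47 blocked=[]
Op 3: conn=21 S1=44 S2=21 S3=47 blocked=[]
Op 4: conn=21 S1=44 S2=21 S3=63 blocked=[]
Op 5: conn=6 S1=29 S2=21 S3=63 blocked=[]
Op 6: conn=-5 S1=29 S2=10 S3=63 blocked=[1, 2, 3]
Op 7: conn=-16 S1=29 S2=-1 S3=63 blocked=[1, 2, 3]
Op 8: conn=11 S1=29 S2=-1 S3=63 blocked=[2]
Op 9: conn=5 S1=29 S2=-1 S3=57 blocked=[2]
Op 10: conn=15 S1=29 S2=-1 S3=57 blocked=[2]

Answer: S2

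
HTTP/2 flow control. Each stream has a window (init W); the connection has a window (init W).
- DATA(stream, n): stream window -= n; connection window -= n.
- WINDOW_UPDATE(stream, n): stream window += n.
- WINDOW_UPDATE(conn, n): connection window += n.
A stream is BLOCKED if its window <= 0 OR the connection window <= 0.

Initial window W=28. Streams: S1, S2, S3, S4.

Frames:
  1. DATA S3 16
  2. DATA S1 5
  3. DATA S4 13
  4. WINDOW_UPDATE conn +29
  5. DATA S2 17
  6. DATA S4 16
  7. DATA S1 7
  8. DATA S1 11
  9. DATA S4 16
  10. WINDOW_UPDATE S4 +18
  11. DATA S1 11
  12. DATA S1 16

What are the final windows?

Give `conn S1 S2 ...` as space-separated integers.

Answer: -71 -22 11 12 1

Derivation:
Op 1: conn=12 S1=28 S2=28 S3=12 S4=28 blocked=[]
Op 2: conn=7 S1=23 S2=28 S3=12 S4=28 blocked=[]
Op 3: conn=-6 S1=23 S2=28 S3=12 S4=15 blocked=[1, 2, 3, 4]
Op 4: conn=23 S1=23 S2=28 S3=12 S4=15 blocked=[]
Op 5: conn=6 S1=23 S2=11 S3=12 S4=15 blocked=[]
Op 6: conn=-10 S1=23 S2=11 S3=12 S4=-1 blocked=[1, 2, 3, 4]
Op 7: conn=-17 S1=16 S2=11 S3=12 S4=-1 blocked=[1, 2, 3, 4]
Op 8: conn=-28 S1=5 S2=11 S3=12 S4=-1 blocked=[1, 2, 3, 4]
Op 9: conn=-44 S1=5 S2=11 S3=12 S4=-17 blocked=[1, 2, 3, 4]
Op 10: conn=-44 S1=5 S2=11 S3=12 S4=1 blocked=[1, 2, 3, 4]
Op 11: conn=-55 S1=-6 S2=11 S3=12 S4=1 blocked=[1, 2, 3, 4]
Op 12: conn=-71 S1=-22 S2=11 S3=12 S4=1 blocked=[1, 2, 3, 4]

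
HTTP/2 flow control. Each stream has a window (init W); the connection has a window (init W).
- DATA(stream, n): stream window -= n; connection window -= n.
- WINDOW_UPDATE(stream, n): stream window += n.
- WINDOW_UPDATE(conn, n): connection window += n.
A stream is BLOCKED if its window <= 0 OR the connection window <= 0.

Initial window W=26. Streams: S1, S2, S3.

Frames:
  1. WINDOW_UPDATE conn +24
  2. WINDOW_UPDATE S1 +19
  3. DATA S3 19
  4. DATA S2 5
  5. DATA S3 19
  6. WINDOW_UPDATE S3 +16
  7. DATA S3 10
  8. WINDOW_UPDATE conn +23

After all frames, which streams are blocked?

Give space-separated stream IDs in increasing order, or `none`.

Op 1: conn=50 S1=26 S2=26 S3=26 blocked=[]
Op 2: conn=50 S1=45 S2=26 S3=26 blocked=[]
Op 3: conn=31 S1=45 S2=26 S3=7 blocked=[]
Op 4: conn=26 S1=45 S2=21 S3=7 blocked=[]
Op 5: conn=7 S1=45 S2=21 S3=-12 blocked=[3]
Op 6: conn=7 S1=45 S2=21 S3=4 blocked=[]
Op 7: conn=-3 S1=45 S2=21 S3=-6 blocked=[1, 2, 3]
Op 8: conn=20 S1=45 S2=21 S3=-6 blocked=[3]

Answer: S3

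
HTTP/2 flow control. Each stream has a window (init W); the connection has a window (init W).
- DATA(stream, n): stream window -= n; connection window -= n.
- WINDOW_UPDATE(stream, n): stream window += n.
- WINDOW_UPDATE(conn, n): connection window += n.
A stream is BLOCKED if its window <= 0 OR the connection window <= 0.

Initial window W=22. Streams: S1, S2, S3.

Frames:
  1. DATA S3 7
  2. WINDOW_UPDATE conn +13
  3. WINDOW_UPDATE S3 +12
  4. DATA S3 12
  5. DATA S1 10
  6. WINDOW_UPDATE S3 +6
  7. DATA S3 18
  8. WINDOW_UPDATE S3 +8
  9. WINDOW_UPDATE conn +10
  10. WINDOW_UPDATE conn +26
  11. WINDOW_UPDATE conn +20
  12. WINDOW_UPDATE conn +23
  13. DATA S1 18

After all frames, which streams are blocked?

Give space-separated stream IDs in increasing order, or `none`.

Op 1: conn=15 S1=22 S2=22 S3=15 blocked=[]
Op 2: conn=28 S1=22 S2=22 S3=15 blocked=[]
Op 3: conn=28 S1=22 S2=22 S3=27 blocked=[]
Op 4: conn=16 S1=22 S2=22 S3=15 blocked=[]
Op 5: conn=6 S1=12 S2=22 S3=15 blocked=[]
Op 6: conn=6 S1=12 S2=22 S3=21 blocked=[]
Op 7: conn=-12 S1=12 S2=22 S3=3 blocked=[1, 2, 3]
Op 8: conn=-12 S1=12 S2=22 S3=11 blocked=[1, 2, 3]
Op 9: conn=-2 S1=12 S2=22 S3=11 blocked=[1, 2, 3]
Op 10: conn=24 S1=12 S2=22 S3=11 blocked=[]
Op 11: conn=44 S1=12 S2=22 S3=11 blocked=[]
Op 12: conn=67 S1=12 S2=22 S3=11 blocked=[]
Op 13: conn=49 S1=-6 S2=22 S3=11 blocked=[1]

Answer: S1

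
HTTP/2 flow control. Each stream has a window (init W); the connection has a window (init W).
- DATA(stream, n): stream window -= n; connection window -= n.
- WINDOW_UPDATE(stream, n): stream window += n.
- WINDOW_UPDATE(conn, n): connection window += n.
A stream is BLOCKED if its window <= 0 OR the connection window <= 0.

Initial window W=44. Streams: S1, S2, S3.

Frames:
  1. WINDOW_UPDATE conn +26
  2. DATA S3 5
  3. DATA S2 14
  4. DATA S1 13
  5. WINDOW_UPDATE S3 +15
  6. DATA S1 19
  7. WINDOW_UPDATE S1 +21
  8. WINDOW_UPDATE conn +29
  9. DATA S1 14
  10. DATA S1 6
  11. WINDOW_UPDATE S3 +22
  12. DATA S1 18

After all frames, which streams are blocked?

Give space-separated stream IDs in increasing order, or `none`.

Answer: S1

Derivation:
Op 1: conn=70 S1=44 S2=44 S3=44 blocked=[]
Op 2: conn=65 S1=44 S2=44 S3=39 blocked=[]
Op 3: conn=51 S1=44 S2=30 S3=39 blocked=[]
Op 4: conn=38 S1=31 S2=30 S3=39 blocked=[]
Op 5: conn=38 S1=31 S2=30 S3=54 blocked=[]
Op 6: conn=19 S1=12 S2=30 S3=54 blocked=[]
Op 7: conn=19 S1=33 S2=30 S3=54 blocked=[]
Op 8: conn=48 S1=33 S2=30 S3=54 blocked=[]
Op 9: conn=34 S1=19 S2=30 S3=54 blocked=[]
Op 10: conn=28 S1=13 S2=30 S3=54 blocked=[]
Op 11: conn=28 S1=13 S2=30 S3=76 blocked=[]
Op 12: conn=10 S1=-5 S2=30 S3=76 blocked=[1]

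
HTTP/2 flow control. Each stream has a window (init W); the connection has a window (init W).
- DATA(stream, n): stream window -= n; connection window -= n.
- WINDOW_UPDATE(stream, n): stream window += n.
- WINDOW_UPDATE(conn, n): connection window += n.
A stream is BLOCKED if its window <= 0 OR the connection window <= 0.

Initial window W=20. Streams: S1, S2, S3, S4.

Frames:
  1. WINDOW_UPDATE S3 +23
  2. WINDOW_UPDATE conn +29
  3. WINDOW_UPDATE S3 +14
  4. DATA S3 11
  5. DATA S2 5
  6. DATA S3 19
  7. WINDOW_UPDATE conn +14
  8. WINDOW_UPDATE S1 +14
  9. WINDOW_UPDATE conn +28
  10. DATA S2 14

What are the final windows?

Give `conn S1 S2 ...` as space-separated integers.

Op 1: conn=20 S1=20 S2=20 S3=43 S4=20 blocked=[]
Op 2: conn=49 S1=20 S2=20 S3=43 S4=20 blocked=[]
Op 3: conn=49 S1=20 S2=20 S3=57 S4=20 blocked=[]
Op 4: conn=38 S1=20 S2=20 S3=46 S4=20 blocked=[]
Op 5: conn=33 S1=20 S2=15 S3=46 S4=20 blocked=[]
Op 6: conn=14 S1=20 S2=15 S3=27 S4=20 blocked=[]
Op 7: conn=28 S1=20 S2=15 S3=27 S4=20 blocked=[]
Op 8: conn=28 S1=34 S2=15 S3=27 S4=20 blocked=[]
Op 9: conn=56 S1=34 S2=15 S3=27 S4=20 blocked=[]
Op 10: conn=42 S1=34 S2=1 S3=27 S4=20 blocked=[]

Answer: 42 34 1 27 20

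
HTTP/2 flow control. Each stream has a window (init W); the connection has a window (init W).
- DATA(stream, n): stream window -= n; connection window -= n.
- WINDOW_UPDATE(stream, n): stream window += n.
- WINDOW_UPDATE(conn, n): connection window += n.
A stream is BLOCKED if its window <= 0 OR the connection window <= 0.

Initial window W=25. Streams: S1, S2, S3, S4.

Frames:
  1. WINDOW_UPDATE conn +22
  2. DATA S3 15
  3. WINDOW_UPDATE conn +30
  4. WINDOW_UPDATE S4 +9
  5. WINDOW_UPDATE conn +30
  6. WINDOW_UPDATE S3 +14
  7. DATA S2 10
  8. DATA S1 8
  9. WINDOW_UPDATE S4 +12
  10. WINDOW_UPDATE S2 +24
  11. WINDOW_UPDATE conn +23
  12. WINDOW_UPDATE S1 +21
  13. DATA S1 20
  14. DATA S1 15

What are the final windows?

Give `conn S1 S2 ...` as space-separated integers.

Op 1: conn=47 S1=25 S2=25 S3=25 S4=25 blocked=[]
Op 2: conn=32 S1=25 S2=25 S3=10 S4=25 blocked=[]
Op 3: conn=62 S1=25 S2=25 S3=10 S4=25 blocked=[]
Op 4: conn=62 S1=25 S2=25 S3=10 S4=34 blocked=[]
Op 5: conn=92 S1=25 S2=25 S3=10 S4=34 blocked=[]
Op 6: conn=92 S1=25 S2=25 S3=24 S4=34 blocked=[]
Op 7: conn=82 S1=25 S2=15 S3=24 S4=34 blocked=[]
Op 8: conn=74 S1=17 S2=15 S3=24 S4=34 blocked=[]
Op 9: conn=74 S1=17 S2=15 S3=24 S4=46 blocked=[]
Op 10: conn=74 S1=17 S2=39 S3=24 S4=46 blocked=[]
Op 11: conn=97 S1=17 S2=39 S3=24 S4=46 blocked=[]
Op 12: conn=97 S1=38 S2=39 S3=24 S4=46 blocked=[]
Op 13: conn=77 S1=18 S2=39 S3=24 S4=46 blocked=[]
Op 14: conn=62 S1=3 S2=39 S3=24 S4=46 blocked=[]

Answer: 62 3 39 24 46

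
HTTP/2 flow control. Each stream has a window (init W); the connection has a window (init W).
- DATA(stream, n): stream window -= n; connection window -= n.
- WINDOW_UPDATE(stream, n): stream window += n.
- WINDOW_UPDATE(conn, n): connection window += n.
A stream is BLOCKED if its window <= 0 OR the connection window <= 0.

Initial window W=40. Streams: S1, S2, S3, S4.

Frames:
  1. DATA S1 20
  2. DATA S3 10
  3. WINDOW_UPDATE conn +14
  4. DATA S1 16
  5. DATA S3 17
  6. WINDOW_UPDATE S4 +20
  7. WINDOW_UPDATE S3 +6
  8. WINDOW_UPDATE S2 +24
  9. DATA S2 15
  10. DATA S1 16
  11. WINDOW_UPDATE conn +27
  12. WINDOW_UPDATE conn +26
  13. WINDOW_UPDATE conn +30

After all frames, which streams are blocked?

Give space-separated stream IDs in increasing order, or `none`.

Answer: S1

Derivation:
Op 1: conn=20 S1=20 S2=40 S3=40 S4=40 blocked=[]
Op 2: conn=10 S1=20 S2=40 S3=30 S4=40 blocked=[]
Op 3: conn=24 S1=20 S2=40 S3=30 S4=40 blocked=[]
Op 4: conn=8 S1=4 S2=40 S3=30 S4=40 blocked=[]
Op 5: conn=-9 S1=4 S2=40 S3=13 S4=40 blocked=[1, 2, 3, 4]
Op 6: conn=-9 S1=4 S2=40 S3=13 S4=60 blocked=[1, 2, 3, 4]
Op 7: conn=-9 S1=4 S2=40 S3=19 S4=60 blocked=[1, 2, 3, 4]
Op 8: conn=-9 S1=4 S2=64 S3=19 S4=60 blocked=[1, 2, 3, 4]
Op 9: conn=-24 S1=4 S2=49 S3=19 S4=60 blocked=[1, 2, 3, 4]
Op 10: conn=-40 S1=-12 S2=49 S3=19 S4=60 blocked=[1, 2, 3, 4]
Op 11: conn=-13 S1=-12 S2=49 S3=19 S4=60 blocked=[1, 2, 3, 4]
Op 12: conn=13 S1=-12 S2=49 S3=19 S4=60 blocked=[1]
Op 13: conn=43 S1=-12 S2=49 S3=19 S4=60 blocked=[1]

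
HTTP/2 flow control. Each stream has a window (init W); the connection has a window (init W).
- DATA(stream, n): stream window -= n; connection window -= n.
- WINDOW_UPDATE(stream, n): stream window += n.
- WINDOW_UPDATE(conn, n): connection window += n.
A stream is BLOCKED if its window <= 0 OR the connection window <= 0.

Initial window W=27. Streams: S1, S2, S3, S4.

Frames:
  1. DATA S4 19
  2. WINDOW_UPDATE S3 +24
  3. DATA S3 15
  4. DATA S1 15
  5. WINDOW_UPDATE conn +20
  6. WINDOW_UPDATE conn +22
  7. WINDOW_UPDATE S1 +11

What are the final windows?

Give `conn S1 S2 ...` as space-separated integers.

Op 1: conn=8 S1=27 S2=27 S3=27 S4=8 blocked=[]
Op 2: conn=8 S1=27 S2=27 S3=51 S4=8 blocked=[]
Op 3: conn=-7 S1=27 S2=27 S3=36 S4=8 blocked=[1, 2, 3, 4]
Op 4: conn=-22 S1=12 S2=27 S3=36 S4=8 blocked=[1, 2, 3, 4]
Op 5: conn=-2 S1=12 S2=27 S3=36 S4=8 blocked=[1, 2, 3, 4]
Op 6: conn=20 S1=12 S2=27 S3=36 S4=8 blocked=[]
Op 7: conn=20 S1=23 S2=27 S3=36 S4=8 blocked=[]

Answer: 20 23 27 36 8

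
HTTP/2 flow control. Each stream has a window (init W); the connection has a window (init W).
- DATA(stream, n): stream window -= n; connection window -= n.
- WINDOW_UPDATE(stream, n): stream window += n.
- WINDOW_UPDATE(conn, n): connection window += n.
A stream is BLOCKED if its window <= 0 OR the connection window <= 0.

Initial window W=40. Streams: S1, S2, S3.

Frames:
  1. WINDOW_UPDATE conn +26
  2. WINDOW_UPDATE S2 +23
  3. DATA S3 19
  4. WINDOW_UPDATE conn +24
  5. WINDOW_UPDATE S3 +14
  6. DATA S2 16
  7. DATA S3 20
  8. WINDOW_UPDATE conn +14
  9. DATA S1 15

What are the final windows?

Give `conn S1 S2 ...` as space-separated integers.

Answer: 34 25 47 15

Derivation:
Op 1: conn=66 S1=40 S2=40 S3=40 blocked=[]
Op 2: conn=66 S1=40 S2=63 S3=40 blocked=[]
Op 3: conn=47 S1=40 S2=63 S3=21 blocked=[]
Op 4: conn=71 S1=40 S2=63 S3=21 blocked=[]
Op 5: conn=71 S1=40 S2=63 S3=35 blocked=[]
Op 6: conn=55 S1=40 S2=47 S3=35 blocked=[]
Op 7: conn=35 S1=40 S2=47 S3=15 blocked=[]
Op 8: conn=49 S1=40 S2=47 S3=15 blocked=[]
Op 9: conn=34 S1=25 S2=47 S3=15 blocked=[]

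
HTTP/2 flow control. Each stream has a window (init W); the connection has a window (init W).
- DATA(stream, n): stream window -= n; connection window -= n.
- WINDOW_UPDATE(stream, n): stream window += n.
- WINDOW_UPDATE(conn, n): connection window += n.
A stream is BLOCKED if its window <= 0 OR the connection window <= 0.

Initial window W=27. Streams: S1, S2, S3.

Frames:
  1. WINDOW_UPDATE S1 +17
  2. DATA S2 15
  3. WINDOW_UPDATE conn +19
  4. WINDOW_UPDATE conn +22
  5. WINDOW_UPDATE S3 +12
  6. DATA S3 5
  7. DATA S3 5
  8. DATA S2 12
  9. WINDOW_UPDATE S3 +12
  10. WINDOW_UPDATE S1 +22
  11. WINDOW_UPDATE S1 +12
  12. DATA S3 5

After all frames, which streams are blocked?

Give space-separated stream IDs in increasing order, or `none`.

Op 1: conn=27 S1=44 S2=27 S3=27 blocked=[]
Op 2: conn=12 S1=44 S2=12 S3=27 blocked=[]
Op 3: conn=31 S1=44 S2=12 S3=27 blocked=[]
Op 4: conn=53 S1=44 S2=12 S3=27 blocked=[]
Op 5: conn=53 S1=44 S2=12 S3=39 blocked=[]
Op 6: conn=48 S1=44 S2=12 S3=34 blocked=[]
Op 7: conn=43 S1=44 S2=12 S3=29 blocked=[]
Op 8: conn=31 S1=44 S2=0 S3=29 blocked=[2]
Op 9: conn=31 S1=44 S2=0 S3=41 blocked=[2]
Op 10: conn=31 S1=66 S2=0 S3=41 blocked=[2]
Op 11: conn=31 S1=78 S2=0 S3=41 blocked=[2]
Op 12: conn=26 S1=78 S2=0 S3=36 blocked=[2]

Answer: S2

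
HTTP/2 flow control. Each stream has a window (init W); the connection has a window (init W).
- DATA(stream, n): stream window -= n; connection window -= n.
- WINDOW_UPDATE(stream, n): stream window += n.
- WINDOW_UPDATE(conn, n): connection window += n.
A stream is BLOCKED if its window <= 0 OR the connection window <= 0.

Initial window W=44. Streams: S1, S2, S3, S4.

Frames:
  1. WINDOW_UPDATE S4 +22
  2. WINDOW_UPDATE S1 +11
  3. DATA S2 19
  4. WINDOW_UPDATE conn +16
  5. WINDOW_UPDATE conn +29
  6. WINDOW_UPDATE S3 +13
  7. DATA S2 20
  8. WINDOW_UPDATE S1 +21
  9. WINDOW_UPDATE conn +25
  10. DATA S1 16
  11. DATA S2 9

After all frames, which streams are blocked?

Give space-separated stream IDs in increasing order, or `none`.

Op 1: conn=44 S1=44 S2=44 S3=44 S4=66 blocked=[]
Op 2: conn=44 S1=55 S2=44 S3=44 S4=66 blocked=[]
Op 3: conn=25 S1=55 S2=25 S3=44 S4=66 blocked=[]
Op 4: conn=41 S1=55 S2=25 S3=44 S4=66 blocked=[]
Op 5: conn=70 S1=55 S2=25 S3=44 S4=66 blocked=[]
Op 6: conn=70 S1=55 S2=25 S3=57 S4=66 blocked=[]
Op 7: conn=50 S1=55 S2=5 S3=57 S4=66 blocked=[]
Op 8: conn=50 S1=76 S2=5 S3=57 S4=66 blocked=[]
Op 9: conn=75 S1=76 S2=5 S3=57 S4=66 blocked=[]
Op 10: conn=59 S1=60 S2=5 S3=57 S4=66 blocked=[]
Op 11: conn=50 S1=60 S2=-4 S3=57 S4=66 blocked=[2]

Answer: S2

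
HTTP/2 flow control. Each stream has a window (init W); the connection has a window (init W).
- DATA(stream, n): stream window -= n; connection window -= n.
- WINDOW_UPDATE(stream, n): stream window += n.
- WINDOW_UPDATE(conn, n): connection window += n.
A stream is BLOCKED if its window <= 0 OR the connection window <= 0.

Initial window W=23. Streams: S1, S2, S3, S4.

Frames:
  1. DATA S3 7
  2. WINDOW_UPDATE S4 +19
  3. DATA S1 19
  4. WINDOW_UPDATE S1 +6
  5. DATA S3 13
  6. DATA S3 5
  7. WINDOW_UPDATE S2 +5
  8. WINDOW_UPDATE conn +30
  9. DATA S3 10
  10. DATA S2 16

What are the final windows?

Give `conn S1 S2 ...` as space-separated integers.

Op 1: conn=16 S1=23 S2=23 S3=16 S4=23 blocked=[]
Op 2: conn=16 S1=23 S2=23 S3=16 S4=42 blocked=[]
Op 3: conn=-3 S1=4 S2=23 S3=16 S4=42 blocked=[1, 2, 3, 4]
Op 4: conn=-3 S1=10 S2=23 S3=16 S4=42 blocked=[1, 2, 3, 4]
Op 5: conn=-16 S1=10 S2=23 S3=3 S4=42 blocked=[1, 2, 3, 4]
Op 6: conn=-21 S1=10 S2=23 S3=-2 S4=42 blocked=[1, 2, 3, 4]
Op 7: conn=-21 S1=10 S2=28 S3=-2 S4=42 blocked=[1, 2, 3, 4]
Op 8: conn=9 S1=10 S2=28 S3=-2 S4=42 blocked=[3]
Op 9: conn=-1 S1=10 S2=28 S3=-12 S4=42 blocked=[1, 2, 3, 4]
Op 10: conn=-17 S1=10 S2=12 S3=-12 S4=42 blocked=[1, 2, 3, 4]

Answer: -17 10 12 -12 42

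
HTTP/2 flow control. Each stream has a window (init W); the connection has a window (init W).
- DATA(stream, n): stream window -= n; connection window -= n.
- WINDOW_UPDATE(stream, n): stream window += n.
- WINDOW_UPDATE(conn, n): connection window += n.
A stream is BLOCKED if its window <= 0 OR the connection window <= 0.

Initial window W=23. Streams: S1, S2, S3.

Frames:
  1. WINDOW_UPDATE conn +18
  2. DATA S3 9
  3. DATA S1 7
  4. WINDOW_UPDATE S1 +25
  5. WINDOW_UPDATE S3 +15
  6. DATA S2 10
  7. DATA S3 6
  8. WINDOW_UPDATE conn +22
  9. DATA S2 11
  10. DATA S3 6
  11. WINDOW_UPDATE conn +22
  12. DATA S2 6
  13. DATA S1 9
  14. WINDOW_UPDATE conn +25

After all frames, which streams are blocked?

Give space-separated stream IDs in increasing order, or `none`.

Answer: S2

Derivation:
Op 1: conn=41 S1=23 S2=23 S3=23 blocked=[]
Op 2: conn=32 S1=23 S2=23 S3=14 blocked=[]
Op 3: conn=25 S1=16 S2=23 S3=14 blocked=[]
Op 4: conn=25 S1=41 S2=23 S3=14 blocked=[]
Op 5: conn=25 S1=41 S2=23 S3=29 blocked=[]
Op 6: conn=15 S1=41 S2=13 S3=29 blocked=[]
Op 7: conn=9 S1=41 S2=13 S3=23 blocked=[]
Op 8: conn=31 S1=41 S2=13 S3=23 blocked=[]
Op 9: conn=20 S1=41 S2=2 S3=23 blocked=[]
Op 10: conn=14 S1=41 S2=2 S3=17 blocked=[]
Op 11: conn=36 S1=41 S2=2 S3=17 blocked=[]
Op 12: conn=30 S1=41 S2=-4 S3=17 blocked=[2]
Op 13: conn=21 S1=32 S2=-4 S3=17 blocked=[2]
Op 14: conn=46 S1=32 S2=-4 S3=17 blocked=[2]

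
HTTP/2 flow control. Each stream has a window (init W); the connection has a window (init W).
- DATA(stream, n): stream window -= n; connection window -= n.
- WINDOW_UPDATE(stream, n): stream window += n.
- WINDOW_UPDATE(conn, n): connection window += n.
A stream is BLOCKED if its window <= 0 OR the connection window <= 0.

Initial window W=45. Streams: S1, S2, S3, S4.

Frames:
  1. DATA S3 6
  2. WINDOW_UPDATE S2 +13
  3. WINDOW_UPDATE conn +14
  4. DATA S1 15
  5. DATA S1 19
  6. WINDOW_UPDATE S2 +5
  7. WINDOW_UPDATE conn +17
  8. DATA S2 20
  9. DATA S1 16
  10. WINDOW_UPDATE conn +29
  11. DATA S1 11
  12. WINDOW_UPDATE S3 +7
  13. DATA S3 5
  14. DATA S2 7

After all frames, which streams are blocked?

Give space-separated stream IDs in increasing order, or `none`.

Answer: S1

Derivation:
Op 1: conn=39 S1=45 S2=45 S3=39 S4=45 blocked=[]
Op 2: conn=39 S1=45 S2=58 S3=39 S4=45 blocked=[]
Op 3: conn=53 S1=45 S2=58 S3=39 S4=45 blocked=[]
Op 4: conn=38 S1=30 S2=58 S3=39 S4=45 blocked=[]
Op 5: conn=19 S1=11 S2=58 S3=39 S4=45 blocked=[]
Op 6: conn=19 S1=11 S2=63 S3=39 S4=45 blocked=[]
Op 7: conn=36 S1=11 S2=63 S3=39 S4=45 blocked=[]
Op 8: conn=16 S1=11 S2=43 S3=39 S4=45 blocked=[]
Op 9: conn=0 S1=-5 S2=43 S3=39 S4=45 blocked=[1, 2, 3, 4]
Op 10: conn=29 S1=-5 S2=43 S3=39 S4=45 blocked=[1]
Op 11: conn=18 S1=-16 S2=43 S3=39 S4=45 blocked=[1]
Op 12: conn=18 S1=-16 S2=43 S3=46 S4=45 blocked=[1]
Op 13: conn=13 S1=-16 S2=43 S3=41 S4=45 blocked=[1]
Op 14: conn=6 S1=-16 S2=36 S3=41 S4=45 blocked=[1]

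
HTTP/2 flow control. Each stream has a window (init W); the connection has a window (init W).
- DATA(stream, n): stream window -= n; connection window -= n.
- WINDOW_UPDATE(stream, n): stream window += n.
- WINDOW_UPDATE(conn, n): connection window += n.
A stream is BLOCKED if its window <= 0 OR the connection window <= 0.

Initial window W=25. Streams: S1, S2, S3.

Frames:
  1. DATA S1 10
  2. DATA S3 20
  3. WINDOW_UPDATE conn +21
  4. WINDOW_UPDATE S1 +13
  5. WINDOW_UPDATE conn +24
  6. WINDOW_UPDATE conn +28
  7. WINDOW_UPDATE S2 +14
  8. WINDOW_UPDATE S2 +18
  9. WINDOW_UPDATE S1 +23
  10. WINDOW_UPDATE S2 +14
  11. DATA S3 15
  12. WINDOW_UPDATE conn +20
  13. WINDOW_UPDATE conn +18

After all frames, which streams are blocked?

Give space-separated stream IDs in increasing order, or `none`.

Answer: S3

Derivation:
Op 1: conn=15 S1=15 S2=25 S3=25 blocked=[]
Op 2: conn=-5 S1=15 S2=25 S3=5 blocked=[1, 2, 3]
Op 3: conn=16 S1=15 S2=25 S3=5 blocked=[]
Op 4: conn=16 S1=28 S2=25 S3=5 blocked=[]
Op 5: conn=40 S1=28 S2=25 S3=5 blocked=[]
Op 6: conn=68 S1=28 S2=25 S3=5 blocked=[]
Op 7: conn=68 S1=28 S2=39 S3=5 blocked=[]
Op 8: conn=68 S1=28 S2=57 S3=5 blocked=[]
Op 9: conn=68 S1=51 S2=57 S3=5 blocked=[]
Op 10: conn=68 S1=51 S2=71 S3=5 blocked=[]
Op 11: conn=53 S1=51 S2=71 S3=-10 blocked=[3]
Op 12: conn=73 S1=51 S2=71 S3=-10 blocked=[3]
Op 13: conn=91 S1=51 S2=71 S3=-10 blocked=[3]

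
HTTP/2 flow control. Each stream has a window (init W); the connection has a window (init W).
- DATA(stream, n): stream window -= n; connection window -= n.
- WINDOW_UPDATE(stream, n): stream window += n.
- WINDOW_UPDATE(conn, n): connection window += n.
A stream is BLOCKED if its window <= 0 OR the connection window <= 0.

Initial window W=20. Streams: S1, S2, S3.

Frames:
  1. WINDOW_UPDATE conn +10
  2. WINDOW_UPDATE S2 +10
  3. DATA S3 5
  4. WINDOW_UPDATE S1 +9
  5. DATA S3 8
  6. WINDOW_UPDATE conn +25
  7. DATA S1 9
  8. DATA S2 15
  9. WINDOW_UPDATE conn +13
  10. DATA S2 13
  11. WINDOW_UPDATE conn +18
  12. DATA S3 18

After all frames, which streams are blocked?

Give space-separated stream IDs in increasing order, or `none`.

Op 1: conn=30 S1=20 S2=20 S3=20 blocked=[]
Op 2: conn=30 S1=20 S2=30 S3=20 blocked=[]
Op 3: conn=25 S1=20 S2=30 S3=15 blocked=[]
Op 4: conn=25 S1=29 S2=30 S3=15 blocked=[]
Op 5: conn=17 S1=29 S2=30 S3=7 blocked=[]
Op 6: conn=42 S1=29 S2=30 S3=7 blocked=[]
Op 7: conn=33 S1=20 S2=30 S3=7 blocked=[]
Op 8: conn=18 S1=20 S2=15 S3=7 blocked=[]
Op 9: conn=31 S1=20 S2=15 S3=7 blocked=[]
Op 10: conn=18 S1=20 S2=2 S3=7 blocked=[]
Op 11: conn=36 S1=20 S2=2 S3=7 blocked=[]
Op 12: conn=18 S1=20 S2=2 S3=-11 blocked=[3]

Answer: S3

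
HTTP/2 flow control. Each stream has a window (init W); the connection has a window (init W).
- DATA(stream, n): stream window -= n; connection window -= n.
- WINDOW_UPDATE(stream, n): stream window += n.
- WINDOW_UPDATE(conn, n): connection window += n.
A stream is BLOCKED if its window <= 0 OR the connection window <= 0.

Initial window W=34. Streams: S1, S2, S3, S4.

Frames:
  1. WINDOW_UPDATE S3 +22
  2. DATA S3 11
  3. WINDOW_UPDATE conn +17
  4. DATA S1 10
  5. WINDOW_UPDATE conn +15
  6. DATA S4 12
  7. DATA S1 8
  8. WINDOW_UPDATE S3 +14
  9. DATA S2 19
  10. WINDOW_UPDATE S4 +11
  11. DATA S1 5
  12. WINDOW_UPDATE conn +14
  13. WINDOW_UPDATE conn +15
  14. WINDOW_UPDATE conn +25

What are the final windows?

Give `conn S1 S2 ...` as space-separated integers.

Answer: 55 11 15 59 33

Derivation:
Op 1: conn=34 S1=34 S2=34 S3=56 S4=34 blocked=[]
Op 2: conn=23 S1=34 S2=34 S3=45 S4=34 blocked=[]
Op 3: conn=40 S1=34 S2=34 S3=45 S4=34 blocked=[]
Op 4: conn=30 S1=24 S2=34 S3=45 S4=34 blocked=[]
Op 5: conn=45 S1=24 S2=34 S3=45 S4=34 blocked=[]
Op 6: conn=33 S1=24 S2=34 S3=45 S4=22 blocked=[]
Op 7: conn=25 S1=16 S2=34 S3=45 S4=22 blocked=[]
Op 8: conn=25 S1=16 S2=34 S3=59 S4=22 blocked=[]
Op 9: conn=6 S1=16 S2=15 S3=59 S4=22 blocked=[]
Op 10: conn=6 S1=16 S2=15 S3=59 S4=33 blocked=[]
Op 11: conn=1 S1=11 S2=15 S3=59 S4=33 blocked=[]
Op 12: conn=15 S1=11 S2=15 S3=59 S4=33 blocked=[]
Op 13: conn=30 S1=11 S2=15 S3=59 S4=33 blocked=[]
Op 14: conn=55 S1=11 S2=15 S3=59 S4=33 blocked=[]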